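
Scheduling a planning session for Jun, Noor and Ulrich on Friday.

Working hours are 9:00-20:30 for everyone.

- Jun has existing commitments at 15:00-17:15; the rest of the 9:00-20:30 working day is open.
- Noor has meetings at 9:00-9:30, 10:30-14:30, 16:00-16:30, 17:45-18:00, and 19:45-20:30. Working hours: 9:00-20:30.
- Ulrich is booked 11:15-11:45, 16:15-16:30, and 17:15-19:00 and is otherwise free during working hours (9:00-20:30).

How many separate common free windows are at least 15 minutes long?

Jun free within 09:00–20:30: 09:00–15:00, 17:15–20:30.
Noor free within 09:00–20:30: 09:30–10:30, 14:30–16:00, 16:30–17:45, 18:00–19:45.
Ulrich free within 09:00–20:30: 09:00–11:15, 11:45–16:15, 16:30–17:15, 19:00–20:30.
Jun ∩ Noor: 09:30–10:30, 14:30–15:00, 17:15–17:45, 18:00–19:45.
Jun ∩ Noor ∩ Ulrich: 09:30–10:30, 14:30–15:00, 19:00–19:45.
Windows ≥ 15 min: 09:30–10:30, 14:30–15:00, 19:00–19:45.
That's 3 windows.

3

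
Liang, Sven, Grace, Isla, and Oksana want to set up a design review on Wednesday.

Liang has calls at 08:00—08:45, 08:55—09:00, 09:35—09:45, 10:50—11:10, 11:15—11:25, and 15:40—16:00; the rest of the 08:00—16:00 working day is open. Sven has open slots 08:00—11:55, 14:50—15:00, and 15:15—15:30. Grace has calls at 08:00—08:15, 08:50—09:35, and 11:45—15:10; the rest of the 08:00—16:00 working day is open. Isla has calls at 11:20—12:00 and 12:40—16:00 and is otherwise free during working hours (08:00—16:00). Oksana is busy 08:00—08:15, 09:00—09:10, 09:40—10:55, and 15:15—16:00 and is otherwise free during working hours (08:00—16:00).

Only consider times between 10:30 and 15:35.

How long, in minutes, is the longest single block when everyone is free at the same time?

Liang free within 08:00–16:00: 08:45–08:55, 09:00–09:35, 09:45–10:50, 11:10–11:15, 11:25–15:40.
Grace free within 08:00–16:00: 08:15–08:50, 09:35–11:45, 15:10–16:00.
Isla free within 08:00–16:00: 08:00–11:20, 12:00–12:40.
Oksana free within 08:00–16:00: 08:15–09:00, 09:10–09:40, 10:55–15:15.
Liang ∩ Sven: 08:45–08:55, 09:00–09:35, 09:45–10:50, 11:10–11:15, 11:25–11:55, 14:50–15:00, 15:15–15:30.
Liang ∩ Sven ∩ Grace: 08:45–08:50, 09:45–10:50, 11:10–11:15, 11:25–11:45, 15:15–15:30.
Liang ∩ Sven ∩ Grace ∩ Isla: 08:45–08:50, 09:45–10:50, 11:10–11:15.
Liang ∩ Sven ∩ Grace ∩ Isla ∩ Oksana: 08:45–08:50, 11:10–11:15.
Restricted to 10:30–15:35: 11:10–11:15.
Single common window of 5 minutes.

5 minutes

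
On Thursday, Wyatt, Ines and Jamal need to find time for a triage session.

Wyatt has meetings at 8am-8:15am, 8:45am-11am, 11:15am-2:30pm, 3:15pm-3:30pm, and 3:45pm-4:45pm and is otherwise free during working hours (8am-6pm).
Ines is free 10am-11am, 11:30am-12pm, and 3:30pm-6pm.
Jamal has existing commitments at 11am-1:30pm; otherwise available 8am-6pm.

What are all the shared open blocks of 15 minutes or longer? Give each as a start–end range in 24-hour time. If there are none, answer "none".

Wyatt free within 08:00–18:00: 08:15–08:45, 11:00–11:15, 14:30–15:15, 15:30–15:45, 16:45–18:00.
Jamal free within 08:00–18:00: 08:00–11:00, 13:30–18:00.
Wyatt ∩ Ines: 15:30–15:45, 16:45–18:00.
Wyatt ∩ Ines ∩ Jamal: 15:30–15:45, 16:45–18:00.
Windows ≥ 15 min: 15:30–15:45, 16:45–18:00.

15:30–15:45, 16:45–18:00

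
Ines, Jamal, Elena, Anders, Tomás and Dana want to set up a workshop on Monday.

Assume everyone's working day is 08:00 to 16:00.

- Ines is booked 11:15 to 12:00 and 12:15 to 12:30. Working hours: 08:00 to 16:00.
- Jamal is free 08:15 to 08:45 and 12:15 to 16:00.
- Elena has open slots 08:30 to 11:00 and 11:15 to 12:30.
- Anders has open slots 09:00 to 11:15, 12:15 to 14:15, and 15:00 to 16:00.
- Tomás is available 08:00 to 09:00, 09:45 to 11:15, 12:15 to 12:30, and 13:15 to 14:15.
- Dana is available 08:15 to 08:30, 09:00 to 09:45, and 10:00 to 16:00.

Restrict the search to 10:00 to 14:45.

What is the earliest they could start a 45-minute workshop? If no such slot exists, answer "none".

Ines free within 08:00–16:00: 08:00–11:15, 12:00–12:15, 12:30–16:00.
Ines ∩ Jamal: 08:15–08:45, 12:30–16:00.
Ines ∩ Jamal ∩ Elena: 08:30–08:45.
Ines ∩ Jamal ∩ Elena ∩ Anders: (none).
Ines ∩ Jamal ∩ Elena ∩ Anders ∩ Tomás: (none).
Ines ∩ Jamal ∩ Elena ∩ Anders ∩ Tomás ∩ Dana: (none).
Restricted to 10:00–14:45: (none).
Windows ≥ 45 min: (none).

none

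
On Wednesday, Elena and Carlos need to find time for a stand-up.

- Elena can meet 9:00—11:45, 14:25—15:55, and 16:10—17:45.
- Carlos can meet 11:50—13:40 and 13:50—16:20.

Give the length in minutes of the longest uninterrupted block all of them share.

Elena ∩ Carlos: 14:25–15:55, 16:10–16:20.
Common window lengths: 90, 10 min; longest is 90.

90 minutes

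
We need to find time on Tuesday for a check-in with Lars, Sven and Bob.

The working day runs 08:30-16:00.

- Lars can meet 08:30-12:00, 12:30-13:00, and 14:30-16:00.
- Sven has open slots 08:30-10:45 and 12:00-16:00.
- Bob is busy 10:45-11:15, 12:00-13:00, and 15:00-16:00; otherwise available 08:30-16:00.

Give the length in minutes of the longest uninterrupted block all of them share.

Bob free within 08:30–16:00: 08:30–10:45, 11:15–12:00, 13:00–15:00.
Lars ∩ Sven: 08:30–10:45, 12:30–13:00, 14:30–16:00.
Lars ∩ Sven ∩ Bob: 08:30–10:45, 14:30–15:00.
Common window lengths: 135, 30 min; longest is 135.

135 minutes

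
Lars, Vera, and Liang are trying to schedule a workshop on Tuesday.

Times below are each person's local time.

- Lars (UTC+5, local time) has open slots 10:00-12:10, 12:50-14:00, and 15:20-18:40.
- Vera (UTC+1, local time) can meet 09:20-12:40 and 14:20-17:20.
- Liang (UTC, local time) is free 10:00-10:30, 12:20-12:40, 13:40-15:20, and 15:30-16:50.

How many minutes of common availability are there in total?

10 minutes

Lars → UTC: 05:00–07:10, 07:50–09:00, 10:20–13:40.
Vera → UTC: 08:20–11:40, 13:20–16:20.
Liang → UTC: 10:00–10:30, 12:20–12:40, 13:40–15:20, 15:30–16:50.
Lars ∩ Vera: 08:20–09:00, 10:20–11:40, 13:20–13:40.
Lars ∩ Vera ∩ Liang: 10:20–10:30.
Total common minutes: 10.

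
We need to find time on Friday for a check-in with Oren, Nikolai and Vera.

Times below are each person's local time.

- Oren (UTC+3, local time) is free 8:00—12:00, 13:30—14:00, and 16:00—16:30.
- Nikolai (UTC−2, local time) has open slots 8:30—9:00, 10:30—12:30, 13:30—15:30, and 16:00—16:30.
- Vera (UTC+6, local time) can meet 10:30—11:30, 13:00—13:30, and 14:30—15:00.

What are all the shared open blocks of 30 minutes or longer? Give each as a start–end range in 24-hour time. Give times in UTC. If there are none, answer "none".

Oren → UTC: 05:00–09:00, 10:30–11:00, 13:00–13:30.
Nikolai → UTC: 10:30–11:00, 12:30–14:30, 15:30–17:30, 18:00–18:30.
Vera → UTC: 04:30–05:30, 07:00–07:30, 08:30–09:00.
Oren ∩ Nikolai: 10:30–11:00, 13:00–13:30.
Oren ∩ Nikolai ∩ Vera: (none).
Windows ≥ 30 min: (none).

none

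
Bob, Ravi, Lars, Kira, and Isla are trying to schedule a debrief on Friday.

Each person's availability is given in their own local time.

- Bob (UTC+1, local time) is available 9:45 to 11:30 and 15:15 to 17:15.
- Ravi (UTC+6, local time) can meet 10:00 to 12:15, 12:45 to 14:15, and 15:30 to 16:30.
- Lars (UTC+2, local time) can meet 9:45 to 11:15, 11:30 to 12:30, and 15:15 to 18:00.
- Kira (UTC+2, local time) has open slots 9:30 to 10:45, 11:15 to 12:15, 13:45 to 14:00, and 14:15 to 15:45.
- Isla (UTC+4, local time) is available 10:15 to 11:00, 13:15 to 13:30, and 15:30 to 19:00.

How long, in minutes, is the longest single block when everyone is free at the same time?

0 minutes

Bob → UTC: 08:45–10:30, 14:15–16:15.
Ravi → UTC: 04:00–06:15, 06:45–08:15, 09:30–10:30.
Lars → UTC: 07:45–09:15, 09:30–10:30, 13:15–16:00.
Kira → UTC: 07:30–08:45, 09:15–10:15, 11:45–12:00, 12:15–13:45.
Isla → UTC: 06:15–07:00, 09:15–09:30, 11:30–15:00.
Bob ∩ Ravi: 09:30–10:30.
Bob ∩ Ravi ∩ Lars: 09:30–10:30.
Bob ∩ Ravi ∩ Lars ∩ Kira: 09:30–10:15.
Bob ∩ Ravi ∩ Lars ∩ Kira ∩ Isla: (none).
No common window.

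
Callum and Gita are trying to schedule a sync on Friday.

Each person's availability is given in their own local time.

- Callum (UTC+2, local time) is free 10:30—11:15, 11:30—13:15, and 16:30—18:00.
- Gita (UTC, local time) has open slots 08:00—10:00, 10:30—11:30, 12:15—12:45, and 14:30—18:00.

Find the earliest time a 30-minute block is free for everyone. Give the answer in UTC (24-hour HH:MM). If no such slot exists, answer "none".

Callum → UTC: 08:30–09:15, 09:30–11:15, 14:30–16:00.
Gita → UTC: 08:00–10:00, 10:30–11:30, 12:15–12:45, 14:30–18:00.
Callum ∩ Gita: 08:30–09:15, 09:30–10:00, 10:30–11:15, 14:30–16:00.
Windows ≥ 30 min: 08:30–09:15, 09:30–10:00, 10:30–11:15, 14:30–16:00.
Earliest such window starts at 08:30.

08:30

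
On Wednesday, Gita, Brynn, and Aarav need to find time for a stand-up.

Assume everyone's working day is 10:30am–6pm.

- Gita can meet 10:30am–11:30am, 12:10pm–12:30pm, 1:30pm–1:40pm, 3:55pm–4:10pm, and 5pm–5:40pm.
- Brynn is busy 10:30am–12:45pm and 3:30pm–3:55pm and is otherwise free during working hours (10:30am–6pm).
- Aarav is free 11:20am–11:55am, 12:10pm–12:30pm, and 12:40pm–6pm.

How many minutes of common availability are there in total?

Brynn free within 10:30–18:00: 12:45–15:30, 15:55–18:00.
Gita ∩ Brynn: 13:30–13:40, 15:55–16:10, 17:00–17:40.
Gita ∩ Brynn ∩ Aarav: 13:30–13:40, 15:55–16:10, 17:00–17:40.
Total common minutes: 10 + 15 + 40 = 65.

65 minutes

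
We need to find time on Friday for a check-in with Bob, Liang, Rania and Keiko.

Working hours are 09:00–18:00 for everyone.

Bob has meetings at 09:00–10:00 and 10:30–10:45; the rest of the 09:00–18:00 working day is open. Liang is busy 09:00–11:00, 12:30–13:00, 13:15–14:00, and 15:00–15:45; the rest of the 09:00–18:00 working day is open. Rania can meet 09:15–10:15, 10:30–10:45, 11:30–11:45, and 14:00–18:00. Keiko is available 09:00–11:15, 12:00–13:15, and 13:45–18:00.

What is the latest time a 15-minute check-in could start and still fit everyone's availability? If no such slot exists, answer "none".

Bob free within 09:00–18:00: 10:00–10:30, 10:45–18:00.
Liang free within 09:00–18:00: 11:00–12:30, 13:00–13:15, 14:00–15:00, 15:45–18:00.
Bob ∩ Liang: 11:00–12:30, 13:00–13:15, 14:00–15:00, 15:45–18:00.
Bob ∩ Liang ∩ Rania: 11:30–11:45, 14:00–15:00, 15:45–18:00.
Bob ∩ Liang ∩ Rania ∩ Keiko: 14:00–15:00, 15:45–18:00.
Windows ≥ 15 min: 14:00–15:00, 15:45–18:00.
Latest start in the last window 15:45–18:00 is 18:00 − 15 min = 17:45.

17:45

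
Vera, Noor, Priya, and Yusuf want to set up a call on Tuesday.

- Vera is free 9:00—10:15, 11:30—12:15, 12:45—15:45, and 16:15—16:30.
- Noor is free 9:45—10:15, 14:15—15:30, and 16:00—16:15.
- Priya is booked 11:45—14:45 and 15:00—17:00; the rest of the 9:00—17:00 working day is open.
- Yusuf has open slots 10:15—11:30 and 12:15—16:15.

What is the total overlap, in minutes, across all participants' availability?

15 minutes

Priya free within 09:00–17:00: 09:00–11:45, 14:45–15:00.
Vera ∩ Noor: 09:45–10:15, 14:15–15:30.
Vera ∩ Noor ∩ Priya: 09:45–10:15, 14:45–15:00.
Vera ∩ Noor ∩ Priya ∩ Yusuf: 14:45–15:00.
Total common minutes: 15.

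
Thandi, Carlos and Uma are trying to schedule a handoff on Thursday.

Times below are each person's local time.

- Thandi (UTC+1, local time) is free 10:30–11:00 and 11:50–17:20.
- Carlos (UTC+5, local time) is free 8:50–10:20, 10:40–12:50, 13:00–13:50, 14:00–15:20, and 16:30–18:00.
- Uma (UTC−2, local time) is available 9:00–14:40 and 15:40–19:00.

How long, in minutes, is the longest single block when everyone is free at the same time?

Thandi → UTC: 09:30–10:00, 10:50–16:20.
Carlos → UTC: 03:50–05:20, 05:40–07:50, 08:00–08:50, 09:00–10:20, 11:30–13:00.
Uma → UTC: 11:00–16:40, 17:40–21:00.
Thandi ∩ Carlos: 09:30–10:00, 11:30–13:00.
Thandi ∩ Carlos ∩ Uma: 11:30–13:00.
Single common window of 90 minutes.

90 minutes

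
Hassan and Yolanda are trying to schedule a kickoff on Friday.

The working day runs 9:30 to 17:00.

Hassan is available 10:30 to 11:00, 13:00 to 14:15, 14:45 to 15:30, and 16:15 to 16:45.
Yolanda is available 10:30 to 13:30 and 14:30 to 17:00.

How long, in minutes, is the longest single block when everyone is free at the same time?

Hassan ∩ Yolanda: 10:30–11:00, 13:00–13:30, 14:45–15:30, 16:15–16:45.
Common window lengths: 30, 30, 45, 30 min; longest is 45.

45 minutes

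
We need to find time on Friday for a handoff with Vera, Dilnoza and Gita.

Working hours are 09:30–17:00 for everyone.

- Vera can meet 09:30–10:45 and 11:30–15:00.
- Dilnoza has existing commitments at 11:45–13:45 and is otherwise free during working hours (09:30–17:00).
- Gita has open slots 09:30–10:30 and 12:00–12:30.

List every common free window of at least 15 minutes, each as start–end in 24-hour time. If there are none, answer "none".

Dilnoza free within 09:30–17:00: 09:30–11:45, 13:45–17:00.
Vera ∩ Dilnoza: 09:30–10:45, 11:30–11:45, 13:45–15:00.
Vera ∩ Dilnoza ∩ Gita: 09:30–10:30.
Windows ≥ 15 min: 09:30–10:30.

09:30–10:30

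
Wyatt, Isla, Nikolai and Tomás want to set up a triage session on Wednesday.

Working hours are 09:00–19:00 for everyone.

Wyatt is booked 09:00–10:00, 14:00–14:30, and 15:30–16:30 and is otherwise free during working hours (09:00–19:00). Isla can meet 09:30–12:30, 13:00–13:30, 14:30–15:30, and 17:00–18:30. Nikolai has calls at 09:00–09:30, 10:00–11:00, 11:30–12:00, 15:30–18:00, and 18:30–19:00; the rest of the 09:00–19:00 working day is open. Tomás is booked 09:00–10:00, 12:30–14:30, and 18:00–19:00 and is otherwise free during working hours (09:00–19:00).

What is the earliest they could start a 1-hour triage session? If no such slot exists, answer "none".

Wyatt free within 09:00–19:00: 10:00–14:00, 14:30–15:30, 16:30–19:00.
Nikolai free within 09:00–19:00: 09:30–10:00, 11:00–11:30, 12:00–15:30, 18:00–18:30.
Tomás free within 09:00–19:00: 10:00–12:30, 14:30–18:00.
Wyatt ∩ Isla: 10:00–12:30, 13:00–13:30, 14:30–15:30, 17:00–18:30.
Wyatt ∩ Isla ∩ Nikolai: 11:00–11:30, 12:00–12:30, 13:00–13:30, 14:30–15:30, 18:00–18:30.
Wyatt ∩ Isla ∩ Nikolai ∩ Tomás: 11:00–11:30, 12:00–12:30, 14:30–15:30.
Windows ≥ 60 min: 14:30–15:30.
Earliest such window starts at 14:30.

14:30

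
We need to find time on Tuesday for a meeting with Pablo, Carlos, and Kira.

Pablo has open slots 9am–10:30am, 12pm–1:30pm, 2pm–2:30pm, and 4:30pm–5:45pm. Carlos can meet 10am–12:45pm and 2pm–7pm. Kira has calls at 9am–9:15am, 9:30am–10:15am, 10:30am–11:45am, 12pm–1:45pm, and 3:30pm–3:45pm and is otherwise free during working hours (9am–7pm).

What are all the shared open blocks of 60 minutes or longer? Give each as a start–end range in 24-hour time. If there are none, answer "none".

16:30–17:45

Kira free within 09:00–19:00: 09:15–09:30, 10:15–10:30, 11:45–12:00, 13:45–15:30, 15:45–19:00.
Pablo ∩ Carlos: 10:00–10:30, 12:00–12:45, 14:00–14:30, 16:30–17:45.
Pablo ∩ Carlos ∩ Kira: 10:15–10:30, 14:00–14:30, 16:30–17:45.
Windows ≥ 60 min: 16:30–17:45.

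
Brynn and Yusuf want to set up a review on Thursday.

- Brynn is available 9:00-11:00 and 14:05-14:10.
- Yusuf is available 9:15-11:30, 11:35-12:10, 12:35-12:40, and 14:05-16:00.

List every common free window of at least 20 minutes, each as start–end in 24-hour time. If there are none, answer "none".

Brynn ∩ Yusuf: 09:15–11:00, 14:05–14:10.
Windows ≥ 20 min: 09:15–11:00.

09:15–11:00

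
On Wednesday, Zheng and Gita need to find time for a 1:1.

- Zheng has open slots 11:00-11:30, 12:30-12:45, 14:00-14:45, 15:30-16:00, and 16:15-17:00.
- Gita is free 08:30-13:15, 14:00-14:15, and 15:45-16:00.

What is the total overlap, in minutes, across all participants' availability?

Zheng ∩ Gita: 11:00–11:30, 12:30–12:45, 14:00–14:15, 15:45–16:00.
Total common minutes: 30 + 15 + 15 + 15 = 75.

75 minutes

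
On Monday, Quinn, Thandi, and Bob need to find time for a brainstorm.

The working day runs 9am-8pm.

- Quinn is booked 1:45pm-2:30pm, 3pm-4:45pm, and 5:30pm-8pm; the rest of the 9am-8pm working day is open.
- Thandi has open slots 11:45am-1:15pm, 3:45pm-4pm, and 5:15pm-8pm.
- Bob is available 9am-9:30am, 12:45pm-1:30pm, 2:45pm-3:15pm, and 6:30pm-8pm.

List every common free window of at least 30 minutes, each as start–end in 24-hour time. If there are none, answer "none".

12:45–13:15

Quinn free within 09:00–20:00: 09:00–13:45, 14:30–15:00, 16:45–17:30.
Quinn ∩ Thandi: 11:45–13:15, 17:15–17:30.
Quinn ∩ Thandi ∩ Bob: 12:45–13:15.
Windows ≥ 30 min: 12:45–13:15.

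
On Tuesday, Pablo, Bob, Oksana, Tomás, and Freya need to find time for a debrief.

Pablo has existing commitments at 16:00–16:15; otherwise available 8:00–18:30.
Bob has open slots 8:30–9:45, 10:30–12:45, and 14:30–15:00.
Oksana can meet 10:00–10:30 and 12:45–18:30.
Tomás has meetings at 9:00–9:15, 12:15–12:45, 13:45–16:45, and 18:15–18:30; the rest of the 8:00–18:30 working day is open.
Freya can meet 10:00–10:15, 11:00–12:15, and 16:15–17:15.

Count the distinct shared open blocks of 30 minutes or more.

Pablo free within 08:00–18:30: 08:00–16:00, 16:15–18:30.
Tomás free within 08:00–18:30: 08:00–09:00, 09:15–12:15, 12:45–13:45, 16:45–18:15.
Pablo ∩ Bob: 08:30–09:45, 10:30–12:45, 14:30–15:00.
Pablo ∩ Bob ∩ Oksana: 14:30–15:00.
Pablo ∩ Bob ∩ Oksana ∩ Tomás: (none).
Pablo ∩ Bob ∩ Oksana ∩ Tomás ∩ Freya: (none).
Windows ≥ 30 min: (none).
That's 0 windows.

0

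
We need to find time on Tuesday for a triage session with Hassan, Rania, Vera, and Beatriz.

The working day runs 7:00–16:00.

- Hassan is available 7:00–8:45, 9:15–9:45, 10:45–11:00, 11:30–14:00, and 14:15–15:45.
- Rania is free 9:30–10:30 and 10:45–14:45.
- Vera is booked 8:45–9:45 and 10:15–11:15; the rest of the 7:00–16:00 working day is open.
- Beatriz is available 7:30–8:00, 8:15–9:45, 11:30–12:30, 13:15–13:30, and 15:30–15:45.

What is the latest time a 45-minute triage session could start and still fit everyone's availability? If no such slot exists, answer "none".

Vera free within 07:00–16:00: 07:00–08:45, 09:45–10:15, 11:15–16:00.
Hassan ∩ Rania: 09:30–09:45, 10:45–11:00, 11:30–14:00, 14:15–14:45.
Hassan ∩ Rania ∩ Vera: 11:30–14:00, 14:15–14:45.
Hassan ∩ Rania ∩ Vera ∩ Beatriz: 11:30–12:30, 13:15–13:30.
Windows ≥ 45 min: 11:30–12:30.
Latest start in the last window 11:30–12:30 is 12:30 − 45 min = 11:45.

11:45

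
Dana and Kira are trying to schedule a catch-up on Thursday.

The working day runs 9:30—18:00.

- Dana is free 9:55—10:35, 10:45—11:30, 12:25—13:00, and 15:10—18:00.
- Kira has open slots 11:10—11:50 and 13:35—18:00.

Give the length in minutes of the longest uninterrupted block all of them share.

170 minutes

Dana ∩ Kira: 11:10–11:30, 15:10–18:00.
Common window lengths: 20, 170 min; longest is 170.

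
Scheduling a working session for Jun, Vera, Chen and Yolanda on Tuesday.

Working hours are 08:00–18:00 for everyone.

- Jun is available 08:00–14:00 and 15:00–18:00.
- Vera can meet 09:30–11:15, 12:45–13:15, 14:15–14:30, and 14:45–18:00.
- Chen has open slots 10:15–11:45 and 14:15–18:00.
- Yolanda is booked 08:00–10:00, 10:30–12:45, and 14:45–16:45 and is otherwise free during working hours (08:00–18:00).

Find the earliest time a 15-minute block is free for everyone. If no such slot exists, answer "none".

Yolanda free within 08:00–18:00: 10:00–10:30, 12:45–14:45, 16:45–18:00.
Jun ∩ Vera: 09:30–11:15, 12:45–13:15, 15:00–18:00.
Jun ∩ Vera ∩ Chen: 10:15–11:15, 15:00–18:00.
Jun ∩ Vera ∩ Chen ∩ Yolanda: 10:15–10:30, 16:45–18:00.
Windows ≥ 15 min: 10:15–10:30, 16:45–18:00.
Earliest such window starts at 10:15.

10:15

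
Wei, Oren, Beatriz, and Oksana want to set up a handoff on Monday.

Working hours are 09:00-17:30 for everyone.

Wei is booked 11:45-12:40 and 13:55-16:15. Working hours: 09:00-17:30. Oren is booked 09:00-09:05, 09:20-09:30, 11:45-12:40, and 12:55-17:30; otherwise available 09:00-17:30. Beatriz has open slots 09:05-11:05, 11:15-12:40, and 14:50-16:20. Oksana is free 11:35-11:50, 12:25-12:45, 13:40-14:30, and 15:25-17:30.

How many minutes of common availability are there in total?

10 minutes

Wei free within 09:00–17:30: 09:00–11:45, 12:40–13:55, 16:15–17:30.
Oren free within 09:00–17:30: 09:05–09:20, 09:30–11:45, 12:40–12:55.
Wei ∩ Oren: 09:05–09:20, 09:30–11:45, 12:40–12:55.
Wei ∩ Oren ∩ Beatriz: 09:05–09:20, 09:30–11:05, 11:15–11:45.
Wei ∩ Oren ∩ Beatriz ∩ Oksana: 11:35–11:45.
Total common minutes: 10.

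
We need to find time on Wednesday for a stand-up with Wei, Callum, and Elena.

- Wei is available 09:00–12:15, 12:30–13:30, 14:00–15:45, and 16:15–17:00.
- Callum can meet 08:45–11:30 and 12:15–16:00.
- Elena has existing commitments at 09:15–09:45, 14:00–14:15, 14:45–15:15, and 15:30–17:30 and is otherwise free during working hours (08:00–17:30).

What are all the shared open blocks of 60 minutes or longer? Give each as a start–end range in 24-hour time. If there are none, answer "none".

09:45–11:30, 12:30–13:30

Elena free within 08:00–17:30: 08:00–09:15, 09:45–14:00, 14:15–14:45, 15:15–15:30.
Wei ∩ Callum: 09:00–11:30, 12:30–13:30, 14:00–15:45.
Wei ∩ Callum ∩ Elena: 09:00–09:15, 09:45–11:30, 12:30–13:30, 14:15–14:45, 15:15–15:30.
Windows ≥ 60 min: 09:45–11:30, 12:30–13:30.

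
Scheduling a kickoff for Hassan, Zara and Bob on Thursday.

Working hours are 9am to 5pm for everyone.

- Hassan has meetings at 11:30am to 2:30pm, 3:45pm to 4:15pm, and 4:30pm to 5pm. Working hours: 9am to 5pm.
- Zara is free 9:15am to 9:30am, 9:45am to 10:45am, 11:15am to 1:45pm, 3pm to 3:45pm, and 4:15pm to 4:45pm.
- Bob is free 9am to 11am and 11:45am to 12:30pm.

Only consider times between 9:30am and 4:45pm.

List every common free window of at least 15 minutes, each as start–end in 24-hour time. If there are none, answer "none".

Hassan free within 09:00–17:00: 09:00–11:30, 14:30–15:45, 16:15–16:30.
Hassan ∩ Zara: 09:15–09:30, 09:45–10:45, 11:15–11:30, 15:00–15:45, 16:15–16:30.
Hassan ∩ Zara ∩ Bob: 09:15–09:30, 09:45–10:45.
Restricted to 09:30–16:45: 09:45–10:45.
Windows ≥ 15 min: 09:45–10:45.

09:45–10:45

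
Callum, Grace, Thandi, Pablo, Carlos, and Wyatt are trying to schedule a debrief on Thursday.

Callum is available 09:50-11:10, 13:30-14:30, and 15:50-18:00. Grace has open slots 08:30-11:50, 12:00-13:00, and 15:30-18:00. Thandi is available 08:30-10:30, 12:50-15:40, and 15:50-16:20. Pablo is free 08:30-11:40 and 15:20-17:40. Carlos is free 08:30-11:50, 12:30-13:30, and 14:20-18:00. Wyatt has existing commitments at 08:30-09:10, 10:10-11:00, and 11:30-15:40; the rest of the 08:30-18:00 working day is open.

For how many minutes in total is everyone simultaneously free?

50 minutes

Wyatt free within 08:30–18:00: 09:10–10:10, 11:00–11:30, 15:40–18:00.
Callum ∩ Grace: 09:50–11:10, 15:50–18:00.
Callum ∩ Grace ∩ Thandi: 09:50–10:30, 15:50–16:20.
Callum ∩ Grace ∩ Thandi ∩ Pablo: 09:50–10:30, 15:50–16:20.
Callum ∩ Grace ∩ Thandi ∩ Pablo ∩ Carlos: 09:50–10:30, 15:50–16:20.
Callum ∩ Grace ∩ Thandi ∩ Pablo ∩ Carlos ∩ Wyatt: 09:50–10:10, 15:50–16:20.
Total common minutes: 20 + 30 = 50.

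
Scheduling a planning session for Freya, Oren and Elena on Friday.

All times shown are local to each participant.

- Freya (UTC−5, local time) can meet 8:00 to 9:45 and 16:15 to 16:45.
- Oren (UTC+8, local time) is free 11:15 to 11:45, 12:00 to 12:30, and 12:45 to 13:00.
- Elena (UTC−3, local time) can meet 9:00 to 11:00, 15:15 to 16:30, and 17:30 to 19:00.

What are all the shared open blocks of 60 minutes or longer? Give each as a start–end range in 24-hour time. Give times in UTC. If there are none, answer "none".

Freya → UTC: 13:00–14:45, 21:15–21:45.
Oren → UTC: 03:15–03:45, 04:00–04:30, 04:45–05:00.
Elena → UTC: 12:00–14:00, 18:15–19:30, 20:30–22:00.
Freya ∩ Oren: (none).
Freya ∩ Oren ∩ Elena: (none).
Windows ≥ 60 min: (none).

none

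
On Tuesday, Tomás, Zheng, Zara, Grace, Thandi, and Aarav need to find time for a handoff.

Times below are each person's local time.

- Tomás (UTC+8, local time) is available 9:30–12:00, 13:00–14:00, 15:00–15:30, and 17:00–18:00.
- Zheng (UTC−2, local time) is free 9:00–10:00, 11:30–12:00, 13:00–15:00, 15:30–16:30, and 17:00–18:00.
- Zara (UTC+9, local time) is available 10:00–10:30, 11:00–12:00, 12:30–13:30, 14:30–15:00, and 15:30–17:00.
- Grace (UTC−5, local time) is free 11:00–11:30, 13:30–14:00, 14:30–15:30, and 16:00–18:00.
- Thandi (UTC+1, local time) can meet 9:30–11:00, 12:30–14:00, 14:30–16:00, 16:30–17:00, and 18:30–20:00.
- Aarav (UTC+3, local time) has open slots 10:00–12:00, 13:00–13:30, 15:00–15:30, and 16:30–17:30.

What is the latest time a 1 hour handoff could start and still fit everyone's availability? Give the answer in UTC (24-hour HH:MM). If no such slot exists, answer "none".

Tomás → UTC: 01:30–04:00, 05:00–06:00, 07:00–07:30, 09:00–10:00.
Zheng → UTC: 11:00–12:00, 13:30–14:00, 15:00–17:00, 17:30–18:30, 19:00–20:00.
Zara → UTC: 01:00–01:30, 02:00–03:00, 03:30–04:30, 05:30–06:00, 06:30–08:00.
Grace → UTC: 16:00–16:30, 18:30–19:00, 19:30–20:30, 21:00–23:00.
Thandi → UTC: 08:30–10:00, 11:30–13:00, 13:30–15:00, 15:30–16:00, 17:30–19:00.
Aarav → UTC: 07:00–09:00, 10:00–10:30, 12:00–12:30, 13:30–14:30.
Tomás ∩ Zheng: (none).
Tomás ∩ Zheng ∩ Zara: (none).
Tomás ∩ Zheng ∩ Zara ∩ Grace: (none).
Tomás ∩ Zheng ∩ Zara ∩ Grace ∩ Thandi: (none).
Tomás ∩ Zheng ∩ Zara ∩ Grace ∩ Thandi ∩ Aarav: (none).
Windows ≥ 60 min: (none).

none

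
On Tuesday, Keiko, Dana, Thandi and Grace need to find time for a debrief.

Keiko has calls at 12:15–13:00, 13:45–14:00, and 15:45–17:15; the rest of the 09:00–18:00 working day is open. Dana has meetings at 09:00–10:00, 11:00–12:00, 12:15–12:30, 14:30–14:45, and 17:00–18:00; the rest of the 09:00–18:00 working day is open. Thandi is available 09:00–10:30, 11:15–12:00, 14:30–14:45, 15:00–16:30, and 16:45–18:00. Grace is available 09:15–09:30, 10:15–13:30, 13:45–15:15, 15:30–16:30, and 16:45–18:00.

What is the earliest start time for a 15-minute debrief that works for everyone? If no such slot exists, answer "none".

10:15

Keiko free within 09:00–18:00: 09:00–12:15, 13:00–13:45, 14:00–15:45, 17:15–18:00.
Dana free within 09:00–18:00: 10:00–11:00, 12:00–12:15, 12:30–14:30, 14:45–17:00.
Keiko ∩ Dana: 10:00–11:00, 12:00–12:15, 13:00–13:45, 14:00–14:30, 14:45–15:45.
Keiko ∩ Dana ∩ Thandi: 10:00–10:30, 15:00–15:45.
Keiko ∩ Dana ∩ Thandi ∩ Grace: 10:15–10:30, 15:00–15:15, 15:30–15:45.
Windows ≥ 15 min: 10:15–10:30, 15:00–15:15, 15:30–15:45.
Earliest such window starts at 10:15.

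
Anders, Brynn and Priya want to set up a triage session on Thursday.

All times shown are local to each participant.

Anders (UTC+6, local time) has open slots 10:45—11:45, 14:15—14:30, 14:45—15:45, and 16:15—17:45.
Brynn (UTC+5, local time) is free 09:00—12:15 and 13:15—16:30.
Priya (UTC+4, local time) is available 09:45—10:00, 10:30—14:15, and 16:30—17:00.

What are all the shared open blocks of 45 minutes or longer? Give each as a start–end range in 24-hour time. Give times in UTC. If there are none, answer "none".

08:45–09:45

Anders → UTC: 04:45–05:45, 08:15–08:30, 08:45–09:45, 10:15–11:45.
Brynn → UTC: 04:00–07:15, 08:15–11:30.
Priya → UTC: 05:45–06:00, 06:30–10:15, 12:30–13:00.
Anders ∩ Brynn: 04:45–05:45, 08:15–08:30, 08:45–09:45, 10:15–11:30.
Anders ∩ Brynn ∩ Priya: 08:15–08:30, 08:45–09:45.
Windows ≥ 45 min: 08:45–09:45.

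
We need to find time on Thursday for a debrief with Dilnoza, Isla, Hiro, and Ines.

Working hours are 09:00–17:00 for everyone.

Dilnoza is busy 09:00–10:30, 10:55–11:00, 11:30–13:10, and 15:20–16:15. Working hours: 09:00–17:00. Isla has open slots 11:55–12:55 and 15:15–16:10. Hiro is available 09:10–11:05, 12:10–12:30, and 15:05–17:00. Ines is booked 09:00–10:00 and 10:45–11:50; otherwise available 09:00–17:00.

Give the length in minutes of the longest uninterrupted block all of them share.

5 minutes

Dilnoza free within 09:00–17:00: 10:30–10:55, 11:00–11:30, 13:10–15:20, 16:15–17:00.
Ines free within 09:00–17:00: 10:00–10:45, 11:50–17:00.
Dilnoza ∩ Isla: 15:15–15:20.
Dilnoza ∩ Isla ∩ Hiro: 15:15–15:20.
Dilnoza ∩ Isla ∩ Hiro ∩ Ines: 15:15–15:20.
Single common window of 5 minutes.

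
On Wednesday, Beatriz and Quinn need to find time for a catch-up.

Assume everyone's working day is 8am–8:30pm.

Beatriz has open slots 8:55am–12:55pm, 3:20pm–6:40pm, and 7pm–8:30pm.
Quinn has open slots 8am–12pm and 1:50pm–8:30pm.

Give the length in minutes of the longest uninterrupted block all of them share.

200 minutes

Beatriz ∩ Quinn: 08:55–12:00, 15:20–18:40, 19:00–20:30.
Common window lengths: 185, 200, 90 min; longest is 200.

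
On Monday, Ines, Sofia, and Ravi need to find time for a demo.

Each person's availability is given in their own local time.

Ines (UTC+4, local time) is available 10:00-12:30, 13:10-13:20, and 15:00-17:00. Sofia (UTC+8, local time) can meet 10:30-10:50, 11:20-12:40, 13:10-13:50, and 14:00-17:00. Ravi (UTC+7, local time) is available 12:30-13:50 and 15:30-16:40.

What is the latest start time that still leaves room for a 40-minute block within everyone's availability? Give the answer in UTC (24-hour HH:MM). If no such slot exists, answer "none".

06:10

Ines → UTC: 06:00–08:30, 09:10–09:20, 11:00–13:00.
Sofia → UTC: 02:30–02:50, 03:20–04:40, 05:10–05:50, 06:00–09:00.
Ravi → UTC: 05:30–06:50, 08:30–09:40.
Ines ∩ Sofia: 06:00–08:30.
Ines ∩ Sofia ∩ Ravi: 06:00–06:50.
Windows ≥ 40 min: 06:00–06:50.
Latest start in the last window 06:00–06:50 is 06:50 − 40 min = 06:10.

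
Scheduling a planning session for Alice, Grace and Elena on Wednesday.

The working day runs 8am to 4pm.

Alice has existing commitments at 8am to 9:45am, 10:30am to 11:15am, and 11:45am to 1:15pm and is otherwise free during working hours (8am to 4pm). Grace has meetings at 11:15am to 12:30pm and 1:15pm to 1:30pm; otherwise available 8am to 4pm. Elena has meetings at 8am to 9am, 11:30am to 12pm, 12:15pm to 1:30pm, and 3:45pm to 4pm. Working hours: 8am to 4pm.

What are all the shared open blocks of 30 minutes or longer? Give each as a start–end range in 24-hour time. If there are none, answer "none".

09:45–10:30, 13:30–15:45

Alice free within 08:00–16:00: 09:45–10:30, 11:15–11:45, 13:15–16:00.
Grace free within 08:00–16:00: 08:00–11:15, 12:30–13:15, 13:30–16:00.
Elena free within 08:00–16:00: 09:00–11:30, 12:00–12:15, 13:30–15:45.
Alice ∩ Grace: 09:45–10:30, 13:30–16:00.
Alice ∩ Grace ∩ Elena: 09:45–10:30, 13:30–15:45.
Windows ≥ 30 min: 09:45–10:30, 13:30–15:45.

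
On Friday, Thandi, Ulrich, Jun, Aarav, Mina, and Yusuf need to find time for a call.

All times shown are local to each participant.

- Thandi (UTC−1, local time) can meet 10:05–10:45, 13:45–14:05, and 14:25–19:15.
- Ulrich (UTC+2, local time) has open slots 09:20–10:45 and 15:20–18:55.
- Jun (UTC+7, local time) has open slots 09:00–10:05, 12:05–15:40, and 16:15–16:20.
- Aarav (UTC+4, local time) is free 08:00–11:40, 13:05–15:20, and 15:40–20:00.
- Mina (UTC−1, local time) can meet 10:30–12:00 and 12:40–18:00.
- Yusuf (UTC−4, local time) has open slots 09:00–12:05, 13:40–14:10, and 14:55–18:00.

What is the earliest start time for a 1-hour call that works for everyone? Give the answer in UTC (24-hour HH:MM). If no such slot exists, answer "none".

none

Thandi → UTC: 11:05–11:45, 14:45–15:05, 15:25–20:15.
Ulrich → UTC: 07:20–08:45, 13:20–16:55.
Jun → UTC: 02:00–03:05, 05:05–08:40, 09:15–09:20.
Aarav → UTC: 04:00–07:40, 09:05–11:20, 11:40–16:00.
Mina → UTC: 11:30–13:00, 13:40–19:00.
Yusuf → UTC: 13:00–16:05, 17:40–18:10, 18:55–22:00.
Thandi ∩ Ulrich: 14:45–15:05, 15:25–16:55.
Thandi ∩ Ulrich ∩ Jun: (none).
Thandi ∩ Ulrich ∩ Jun ∩ Aarav: (none).
Thandi ∩ Ulrich ∩ Jun ∩ Aarav ∩ Mina: (none).
Thandi ∩ Ulrich ∩ Jun ∩ Aarav ∩ Mina ∩ Yusuf: (none).
Windows ≥ 60 min: (none).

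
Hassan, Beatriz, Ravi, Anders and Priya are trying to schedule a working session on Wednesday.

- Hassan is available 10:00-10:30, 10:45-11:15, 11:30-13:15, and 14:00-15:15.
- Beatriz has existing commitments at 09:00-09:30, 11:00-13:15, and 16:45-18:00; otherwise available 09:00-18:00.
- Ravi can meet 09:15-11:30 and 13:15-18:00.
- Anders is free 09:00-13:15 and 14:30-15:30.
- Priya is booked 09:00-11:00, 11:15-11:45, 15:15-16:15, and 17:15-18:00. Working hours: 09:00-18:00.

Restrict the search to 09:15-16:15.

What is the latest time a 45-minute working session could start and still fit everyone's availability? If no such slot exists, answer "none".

14:30

Beatriz free within 09:00–18:00: 09:30–11:00, 13:15–16:45.
Priya free within 09:00–18:00: 11:00–11:15, 11:45–15:15, 16:15–17:15.
Hassan ∩ Beatriz: 10:00–10:30, 10:45–11:00, 14:00–15:15.
Hassan ∩ Beatriz ∩ Ravi: 10:00–10:30, 10:45–11:00, 14:00–15:15.
Hassan ∩ Beatriz ∩ Ravi ∩ Anders: 10:00–10:30, 10:45–11:00, 14:30–15:15.
Hassan ∩ Beatriz ∩ Ravi ∩ Anders ∩ Priya: 14:30–15:15.
Restricted to 09:15–16:15: 14:30–15:15.
Windows ≥ 45 min: 14:30–15:15.
Latest start in the last window 14:30–15:15 is 15:15 − 45 min = 14:30.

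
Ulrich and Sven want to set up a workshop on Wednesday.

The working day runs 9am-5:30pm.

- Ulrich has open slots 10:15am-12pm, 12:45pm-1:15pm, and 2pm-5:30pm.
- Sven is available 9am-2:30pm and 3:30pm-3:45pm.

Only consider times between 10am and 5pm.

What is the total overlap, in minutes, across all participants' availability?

Ulrich ∩ Sven: 10:15–12:00, 12:45–13:15, 14:00–14:30, 15:30–15:45.
Restricted to 10:00–17:00: 10:15–12:00, 12:45–13:15, 14:00–14:30, 15:30–15:45.
Total common minutes: 105 + 30 + 30 + 15 = 180.

180 minutes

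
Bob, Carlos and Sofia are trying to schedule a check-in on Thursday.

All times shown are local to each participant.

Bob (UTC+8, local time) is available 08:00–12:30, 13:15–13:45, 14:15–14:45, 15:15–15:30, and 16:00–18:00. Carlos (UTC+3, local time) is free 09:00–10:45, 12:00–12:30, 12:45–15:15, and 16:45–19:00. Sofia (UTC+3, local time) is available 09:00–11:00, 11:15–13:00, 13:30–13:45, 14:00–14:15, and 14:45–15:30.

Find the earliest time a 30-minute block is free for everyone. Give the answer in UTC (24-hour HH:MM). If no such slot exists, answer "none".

Bob → UTC: 00:00–04:30, 05:15–05:45, 06:15–06:45, 07:15–07:30, 08:00–10:00.
Carlos → UTC: 06:00–07:45, 09:00–09:30, 09:45–12:15, 13:45–16:00.
Sofia → UTC: 06:00–08:00, 08:15–10:00, 10:30–10:45, 11:00–11:15, 11:45–12:30.
Bob ∩ Carlos: 06:15–06:45, 07:15–07:30, 09:00–09:30, 09:45–10:00.
Bob ∩ Carlos ∩ Sofia: 06:15–06:45, 07:15–07:30, 09:00–09:30, 09:45–10:00.
Windows ≥ 30 min: 06:15–06:45, 09:00–09:30.
Earliest such window starts at 06:15.

06:15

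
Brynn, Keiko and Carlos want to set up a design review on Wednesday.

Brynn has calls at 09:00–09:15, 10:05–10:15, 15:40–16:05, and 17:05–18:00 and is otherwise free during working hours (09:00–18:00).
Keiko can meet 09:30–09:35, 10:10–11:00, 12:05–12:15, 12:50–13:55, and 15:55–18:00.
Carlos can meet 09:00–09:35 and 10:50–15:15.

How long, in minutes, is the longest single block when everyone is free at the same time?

Brynn free within 09:00–18:00: 09:15–10:05, 10:15–15:40, 16:05–17:05.
Brynn ∩ Keiko: 09:30–09:35, 10:15–11:00, 12:05–12:15, 12:50–13:55, 16:05–17:05.
Brynn ∩ Keiko ∩ Carlos: 09:30–09:35, 10:50–11:00, 12:05–12:15, 12:50–13:55.
Common window lengths: 5, 10, 10, 65 min; longest is 65.

65 minutes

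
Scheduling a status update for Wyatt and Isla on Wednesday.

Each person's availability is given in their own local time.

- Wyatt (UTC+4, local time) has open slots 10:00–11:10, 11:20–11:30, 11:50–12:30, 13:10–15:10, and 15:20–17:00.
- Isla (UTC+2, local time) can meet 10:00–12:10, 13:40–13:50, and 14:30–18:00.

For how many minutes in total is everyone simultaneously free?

130 minutes

Wyatt → UTC: 06:00–07:10, 07:20–07:30, 07:50–08:30, 09:10–11:10, 11:20–13:00.
Isla → UTC: 08:00–10:10, 11:40–11:50, 12:30–16:00.
Wyatt ∩ Isla: 08:00–08:30, 09:10–10:10, 11:40–11:50, 12:30–13:00.
Total common minutes: 30 + 60 + 10 + 30 = 130.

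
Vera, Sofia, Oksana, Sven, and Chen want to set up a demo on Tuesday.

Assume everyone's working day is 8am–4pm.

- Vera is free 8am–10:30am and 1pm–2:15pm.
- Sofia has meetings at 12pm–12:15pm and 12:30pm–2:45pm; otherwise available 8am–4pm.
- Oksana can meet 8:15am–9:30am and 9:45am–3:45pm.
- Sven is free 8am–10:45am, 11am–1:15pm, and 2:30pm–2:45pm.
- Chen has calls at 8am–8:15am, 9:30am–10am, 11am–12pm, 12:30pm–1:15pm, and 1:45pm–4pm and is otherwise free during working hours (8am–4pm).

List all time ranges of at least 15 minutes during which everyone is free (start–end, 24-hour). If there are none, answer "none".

Sofia free within 08:00–16:00: 08:00–12:00, 12:15–12:30, 14:45–16:00.
Chen free within 08:00–16:00: 08:15–09:30, 10:00–11:00, 12:00–12:30, 13:15–13:45.
Vera ∩ Sofia: 08:00–10:30.
Vera ∩ Sofia ∩ Oksana: 08:15–09:30, 09:45–10:30.
Vera ∩ Sofia ∩ Oksana ∩ Sven: 08:15–09:30, 09:45–10:30.
Vera ∩ Sofia ∩ Oksana ∩ Sven ∩ Chen: 08:15–09:30, 10:00–10:30.
Windows ≥ 15 min: 08:15–09:30, 10:00–10:30.

08:15–09:30, 10:00–10:30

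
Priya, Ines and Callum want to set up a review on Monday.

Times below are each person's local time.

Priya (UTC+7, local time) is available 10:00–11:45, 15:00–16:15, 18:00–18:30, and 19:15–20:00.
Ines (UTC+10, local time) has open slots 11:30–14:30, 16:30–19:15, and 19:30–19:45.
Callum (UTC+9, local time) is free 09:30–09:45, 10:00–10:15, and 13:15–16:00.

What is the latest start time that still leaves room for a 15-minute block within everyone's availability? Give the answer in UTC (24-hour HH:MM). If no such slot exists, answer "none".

Priya → UTC: 03:00–04:45, 08:00–09:15, 11:00–11:30, 12:15–13:00.
Ines → UTC: 01:30–04:30, 06:30–09:15, 09:30–09:45.
Callum → UTC: 00:30–00:45, 01:00–01:15, 04:15–07:00.
Priya ∩ Ines: 03:00–04:30, 08:00–09:15.
Priya ∩ Ines ∩ Callum: 04:15–04:30.
Windows ≥ 15 min: 04:15–04:30.
Latest start in the last window 04:15–04:30 is 04:30 − 15 min = 04:15.

04:15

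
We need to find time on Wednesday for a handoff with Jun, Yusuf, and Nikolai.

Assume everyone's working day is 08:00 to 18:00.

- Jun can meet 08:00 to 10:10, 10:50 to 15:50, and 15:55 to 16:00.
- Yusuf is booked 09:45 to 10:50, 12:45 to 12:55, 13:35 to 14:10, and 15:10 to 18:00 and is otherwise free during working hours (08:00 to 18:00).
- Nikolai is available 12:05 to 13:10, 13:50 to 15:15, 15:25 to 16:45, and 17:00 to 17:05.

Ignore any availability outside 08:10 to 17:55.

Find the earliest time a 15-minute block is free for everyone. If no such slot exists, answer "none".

12:05

Yusuf free within 08:00–18:00: 08:00–09:45, 10:50–12:45, 12:55–13:35, 14:10–15:10.
Jun ∩ Yusuf: 08:00–09:45, 10:50–12:45, 12:55–13:35, 14:10–15:10.
Jun ∩ Yusuf ∩ Nikolai: 12:05–12:45, 12:55–13:10, 14:10–15:10.
Restricted to 08:10–17:55: 12:05–12:45, 12:55–13:10, 14:10–15:10.
Windows ≥ 15 min: 12:05–12:45, 12:55–13:10, 14:10–15:10.
Earliest such window starts at 12:05.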